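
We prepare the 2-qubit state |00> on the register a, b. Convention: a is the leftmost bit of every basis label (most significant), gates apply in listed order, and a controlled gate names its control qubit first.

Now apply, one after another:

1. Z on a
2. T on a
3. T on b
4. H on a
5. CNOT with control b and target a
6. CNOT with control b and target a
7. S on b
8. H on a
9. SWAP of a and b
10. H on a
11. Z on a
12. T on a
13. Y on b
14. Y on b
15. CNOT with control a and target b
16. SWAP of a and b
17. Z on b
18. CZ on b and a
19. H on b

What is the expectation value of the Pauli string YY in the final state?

The observable YY averages to -sqrt(2)/2.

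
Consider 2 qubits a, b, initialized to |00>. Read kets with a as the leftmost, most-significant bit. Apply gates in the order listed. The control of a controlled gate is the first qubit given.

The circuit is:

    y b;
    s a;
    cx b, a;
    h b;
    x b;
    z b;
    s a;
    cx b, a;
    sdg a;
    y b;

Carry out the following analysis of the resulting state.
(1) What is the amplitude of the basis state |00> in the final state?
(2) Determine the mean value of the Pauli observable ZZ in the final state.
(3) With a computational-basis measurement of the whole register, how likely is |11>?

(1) The amplitude on |00> is -sqrt(2)*I/2.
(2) The expectation value of ZZ is 1.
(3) A full measurement returns |11> with probability 1/2.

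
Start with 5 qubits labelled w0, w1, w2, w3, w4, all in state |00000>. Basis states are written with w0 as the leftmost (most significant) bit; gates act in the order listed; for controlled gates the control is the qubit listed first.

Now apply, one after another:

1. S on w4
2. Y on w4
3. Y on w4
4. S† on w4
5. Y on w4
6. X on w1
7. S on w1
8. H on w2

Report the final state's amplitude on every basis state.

The final amplitudes are -sqrt(2)/2 on |01001>, -sqrt(2)/2 on |01101>, and 0 on every other basis state.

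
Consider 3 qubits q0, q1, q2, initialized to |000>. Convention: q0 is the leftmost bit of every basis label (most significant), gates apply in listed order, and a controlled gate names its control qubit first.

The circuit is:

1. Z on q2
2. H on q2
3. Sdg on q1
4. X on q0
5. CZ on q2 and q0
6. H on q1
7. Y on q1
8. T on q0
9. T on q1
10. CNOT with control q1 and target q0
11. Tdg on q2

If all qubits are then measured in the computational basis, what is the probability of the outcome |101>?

The probability of measuring |101> is 1/4.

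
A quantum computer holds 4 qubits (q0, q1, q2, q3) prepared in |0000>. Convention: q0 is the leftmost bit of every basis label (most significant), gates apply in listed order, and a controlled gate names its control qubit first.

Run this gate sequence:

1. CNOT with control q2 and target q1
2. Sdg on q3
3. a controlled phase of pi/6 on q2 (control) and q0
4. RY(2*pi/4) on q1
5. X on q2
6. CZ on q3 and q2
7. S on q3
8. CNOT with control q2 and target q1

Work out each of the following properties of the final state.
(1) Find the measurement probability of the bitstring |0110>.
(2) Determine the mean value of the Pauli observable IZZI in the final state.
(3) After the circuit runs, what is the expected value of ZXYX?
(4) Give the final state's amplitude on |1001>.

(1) A full measurement returns |0110> with probability 1/2.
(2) In the final state, IZZI has expectation 0.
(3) In the final state, ZXYX has expectation 0.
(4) The amplitude on |1001> is 0.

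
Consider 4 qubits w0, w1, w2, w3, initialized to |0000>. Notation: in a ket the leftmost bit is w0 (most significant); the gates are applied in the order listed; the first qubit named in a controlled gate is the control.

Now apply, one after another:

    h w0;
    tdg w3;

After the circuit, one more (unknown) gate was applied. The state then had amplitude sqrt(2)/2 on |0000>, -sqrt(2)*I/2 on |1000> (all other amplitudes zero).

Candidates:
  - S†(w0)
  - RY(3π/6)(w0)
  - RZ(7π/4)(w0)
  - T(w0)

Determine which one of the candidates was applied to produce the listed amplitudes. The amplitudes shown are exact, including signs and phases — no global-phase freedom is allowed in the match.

The unique candidate consistent with the amplitudes is S†(w0).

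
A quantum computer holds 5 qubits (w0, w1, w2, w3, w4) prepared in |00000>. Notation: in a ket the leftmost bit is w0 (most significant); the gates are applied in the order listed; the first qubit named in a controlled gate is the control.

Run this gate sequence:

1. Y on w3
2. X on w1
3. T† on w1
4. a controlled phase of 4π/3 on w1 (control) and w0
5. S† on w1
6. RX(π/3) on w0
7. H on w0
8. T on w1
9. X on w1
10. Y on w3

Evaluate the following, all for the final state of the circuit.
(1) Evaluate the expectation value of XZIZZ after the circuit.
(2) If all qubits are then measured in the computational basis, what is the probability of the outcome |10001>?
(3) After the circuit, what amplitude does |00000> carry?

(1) The observable XZIZZ averages to 1/2.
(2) The probability of measuring |10001> is 0.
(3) The amplitude on |00000> is -sqrt(2)/4 - sqrt(6)*I/4.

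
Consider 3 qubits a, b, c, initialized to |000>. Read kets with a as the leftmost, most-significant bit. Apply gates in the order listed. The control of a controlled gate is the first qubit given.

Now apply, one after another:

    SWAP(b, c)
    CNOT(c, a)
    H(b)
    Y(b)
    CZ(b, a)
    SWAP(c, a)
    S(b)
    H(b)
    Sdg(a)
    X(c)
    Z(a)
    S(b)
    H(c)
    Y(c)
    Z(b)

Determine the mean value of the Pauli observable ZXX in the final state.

In the final state, ZXX has expectation 1.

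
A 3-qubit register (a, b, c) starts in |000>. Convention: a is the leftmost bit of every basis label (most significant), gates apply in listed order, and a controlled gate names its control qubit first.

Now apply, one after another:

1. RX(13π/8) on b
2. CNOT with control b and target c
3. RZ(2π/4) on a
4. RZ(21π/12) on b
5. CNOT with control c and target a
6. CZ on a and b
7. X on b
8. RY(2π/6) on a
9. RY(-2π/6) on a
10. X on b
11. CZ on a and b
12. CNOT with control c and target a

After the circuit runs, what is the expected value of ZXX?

The observable ZXX averages to sqrt(2*sqrt(2) + 4)/4. Key observation: the block from step 5 through step 12 cancels to the identity and can be dropped.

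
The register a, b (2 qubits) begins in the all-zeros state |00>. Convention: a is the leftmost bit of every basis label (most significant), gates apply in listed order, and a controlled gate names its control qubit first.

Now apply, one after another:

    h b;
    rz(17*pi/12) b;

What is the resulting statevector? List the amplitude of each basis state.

The resulting statevector has amplitude -sqrt(2)*exp(7*I*pi/24)/2 on |00>, sqrt(2)*exp(17*I*pi/24)/2 on |01>, 0 on |10>, 0 on |11>.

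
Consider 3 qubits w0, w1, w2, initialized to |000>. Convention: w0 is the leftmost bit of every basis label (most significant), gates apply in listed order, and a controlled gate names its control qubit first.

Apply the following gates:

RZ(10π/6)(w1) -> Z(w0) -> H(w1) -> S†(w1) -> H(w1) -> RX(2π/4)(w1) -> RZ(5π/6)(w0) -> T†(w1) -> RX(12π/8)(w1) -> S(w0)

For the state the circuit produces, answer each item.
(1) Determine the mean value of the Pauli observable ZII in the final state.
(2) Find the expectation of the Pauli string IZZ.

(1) The observable ZII averages to 1.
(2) The observable IZZ averages to 0.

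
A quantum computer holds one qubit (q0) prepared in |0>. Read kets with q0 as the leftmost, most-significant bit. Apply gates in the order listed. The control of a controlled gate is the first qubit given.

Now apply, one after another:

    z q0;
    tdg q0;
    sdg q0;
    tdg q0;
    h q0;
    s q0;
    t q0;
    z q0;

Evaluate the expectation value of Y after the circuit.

The expectation value of Y is -sqrt(2)/2.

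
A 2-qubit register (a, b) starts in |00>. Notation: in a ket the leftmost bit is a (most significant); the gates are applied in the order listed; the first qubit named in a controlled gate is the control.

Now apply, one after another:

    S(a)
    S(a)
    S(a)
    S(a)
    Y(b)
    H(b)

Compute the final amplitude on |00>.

The amplitude on |00> is sqrt(2)*I/2. Key observation: gates 1-4 undo each other exactly, leaving only the rest of the circuit to track.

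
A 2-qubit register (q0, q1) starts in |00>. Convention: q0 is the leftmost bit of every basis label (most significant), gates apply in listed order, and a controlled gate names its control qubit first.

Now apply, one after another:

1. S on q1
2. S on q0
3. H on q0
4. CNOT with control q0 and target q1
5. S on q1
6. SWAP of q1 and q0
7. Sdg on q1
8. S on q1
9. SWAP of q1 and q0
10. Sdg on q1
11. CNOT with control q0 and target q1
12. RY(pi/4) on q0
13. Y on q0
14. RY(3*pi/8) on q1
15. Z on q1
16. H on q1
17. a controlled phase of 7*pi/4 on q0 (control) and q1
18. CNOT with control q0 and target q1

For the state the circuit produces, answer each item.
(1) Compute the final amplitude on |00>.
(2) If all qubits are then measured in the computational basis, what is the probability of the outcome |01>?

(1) |00> carries amplitude -I*sqrt(sqrt(2)/4 + 1/2)*cos(3*pi/16)/2 - I*sqrt(1/2 - sqrt(2)/4)*cos(3*pi/16)/2 + I*sqrt(1/2 - sqrt(2)/4)*sin(3*pi/16)/2 + I*sqrt(sqrt(2)/4 + 1/2)*sin(3*pi/16)/2 in the final state. Key observation: gates 4-11 undo each other exactly, leaving only the rest of the circuit to track.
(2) A full measurement returns |01> with probability sqrt(1/2 - sqrt(2)/4)*sqrt(sqrt(2)/4 + 1/2)*sin(3*pi/16)**2/2 + sin(3*pi/16)**2/4 + sqrt(1/2 - sqrt(2)/4)*sqrt(sqrt(2)/4 + 1/2)*cos(3*pi/16)**2/2 + sqrt(1/2 - sqrt(2)/4)*sqrt(sqrt(2)/4 + 1/2)*sin(3*pi/16)*cos(3*pi/16) + cos(3*pi/16)**2/4 + sin(3*pi/16)*cos(3*pi/16)/2.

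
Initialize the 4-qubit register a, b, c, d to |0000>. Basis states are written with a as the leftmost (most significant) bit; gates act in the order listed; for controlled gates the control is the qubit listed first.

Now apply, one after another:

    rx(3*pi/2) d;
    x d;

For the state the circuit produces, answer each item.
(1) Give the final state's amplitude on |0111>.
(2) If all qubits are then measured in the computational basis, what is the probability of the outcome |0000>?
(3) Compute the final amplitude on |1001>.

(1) The amplitude on |0111> is 0.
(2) The probability of measuring |0000> is 1/2.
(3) The final state's coefficient on |1001> equals 0.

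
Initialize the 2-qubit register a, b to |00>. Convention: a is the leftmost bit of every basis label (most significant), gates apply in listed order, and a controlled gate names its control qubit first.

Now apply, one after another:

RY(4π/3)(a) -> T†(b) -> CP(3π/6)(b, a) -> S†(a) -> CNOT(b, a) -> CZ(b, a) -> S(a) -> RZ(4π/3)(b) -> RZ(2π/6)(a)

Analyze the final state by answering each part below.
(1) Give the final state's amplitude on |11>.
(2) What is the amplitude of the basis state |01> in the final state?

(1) The final state's coefficient on |11> equals 0.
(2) The final state's coefficient on |01> equals 0.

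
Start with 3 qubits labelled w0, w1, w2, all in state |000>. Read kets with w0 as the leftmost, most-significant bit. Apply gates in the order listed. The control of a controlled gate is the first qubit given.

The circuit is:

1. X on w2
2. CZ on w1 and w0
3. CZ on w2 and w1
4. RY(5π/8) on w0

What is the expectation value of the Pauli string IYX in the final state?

In the final state, IYX has expectation 0.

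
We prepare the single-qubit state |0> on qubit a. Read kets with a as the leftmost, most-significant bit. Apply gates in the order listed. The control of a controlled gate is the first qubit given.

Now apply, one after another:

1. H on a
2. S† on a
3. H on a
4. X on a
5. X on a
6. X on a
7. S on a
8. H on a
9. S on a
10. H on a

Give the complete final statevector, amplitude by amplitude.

After the circuit, the state carries amplitude 1/2 + I/2 on |0>, 1/2 + I/2 on |1>.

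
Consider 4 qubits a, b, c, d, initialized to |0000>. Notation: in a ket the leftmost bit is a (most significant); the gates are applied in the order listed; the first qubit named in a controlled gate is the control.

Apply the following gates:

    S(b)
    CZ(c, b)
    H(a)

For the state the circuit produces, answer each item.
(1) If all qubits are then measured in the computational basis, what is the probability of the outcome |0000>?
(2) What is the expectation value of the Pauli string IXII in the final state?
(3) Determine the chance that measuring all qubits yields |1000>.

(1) Outcome |0000> occurs with probability 1/2.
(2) The expectation value of IXII is 0.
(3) A full measurement returns |1000> with probability 1/2.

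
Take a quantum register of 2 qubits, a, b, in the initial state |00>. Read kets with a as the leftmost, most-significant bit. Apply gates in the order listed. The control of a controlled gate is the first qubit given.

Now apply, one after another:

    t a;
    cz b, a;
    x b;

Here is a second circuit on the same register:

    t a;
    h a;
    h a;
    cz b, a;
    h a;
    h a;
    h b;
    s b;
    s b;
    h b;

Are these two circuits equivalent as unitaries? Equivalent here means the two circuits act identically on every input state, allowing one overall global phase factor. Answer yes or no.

Yes, they are equivalent — the unitaries differ by at most a global phase.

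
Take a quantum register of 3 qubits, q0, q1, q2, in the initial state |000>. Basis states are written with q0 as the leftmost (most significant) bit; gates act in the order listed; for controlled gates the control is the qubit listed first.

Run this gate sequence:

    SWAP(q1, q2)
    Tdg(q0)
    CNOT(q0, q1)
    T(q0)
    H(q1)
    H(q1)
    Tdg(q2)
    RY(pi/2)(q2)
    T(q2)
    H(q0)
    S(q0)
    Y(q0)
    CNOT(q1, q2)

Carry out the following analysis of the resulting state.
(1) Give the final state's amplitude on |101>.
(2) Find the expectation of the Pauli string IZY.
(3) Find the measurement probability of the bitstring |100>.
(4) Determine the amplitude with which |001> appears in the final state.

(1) The final state's coefficient on |101> equals exp(3*I*pi/4)/2. Key observation: gates 5-6 undo each other exactly, leaving only the rest of the circuit to track.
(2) In the final state, IZY has expectation sqrt(2)/2.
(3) A full measurement returns |100> with probability 1/4.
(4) |001> carries amplitude exp(I*pi/4)/2 in the final state.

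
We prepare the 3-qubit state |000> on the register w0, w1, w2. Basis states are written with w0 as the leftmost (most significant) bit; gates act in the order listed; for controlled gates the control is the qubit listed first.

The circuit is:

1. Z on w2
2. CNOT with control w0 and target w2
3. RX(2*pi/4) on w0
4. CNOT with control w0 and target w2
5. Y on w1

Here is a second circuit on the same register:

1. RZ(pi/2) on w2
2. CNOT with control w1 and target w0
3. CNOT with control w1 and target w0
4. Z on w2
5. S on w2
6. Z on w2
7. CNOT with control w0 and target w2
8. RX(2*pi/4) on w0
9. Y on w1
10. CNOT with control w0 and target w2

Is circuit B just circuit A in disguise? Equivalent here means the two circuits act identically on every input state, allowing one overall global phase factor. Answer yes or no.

Yes, they are equivalent — the unitaries differ by at most a global phase.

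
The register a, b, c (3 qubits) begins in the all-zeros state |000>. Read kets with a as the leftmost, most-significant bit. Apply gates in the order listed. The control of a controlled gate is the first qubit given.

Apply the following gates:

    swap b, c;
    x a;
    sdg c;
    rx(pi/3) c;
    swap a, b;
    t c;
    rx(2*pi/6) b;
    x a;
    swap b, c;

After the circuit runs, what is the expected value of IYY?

In the final state, IYY has expectation -3*sqrt(2)/8.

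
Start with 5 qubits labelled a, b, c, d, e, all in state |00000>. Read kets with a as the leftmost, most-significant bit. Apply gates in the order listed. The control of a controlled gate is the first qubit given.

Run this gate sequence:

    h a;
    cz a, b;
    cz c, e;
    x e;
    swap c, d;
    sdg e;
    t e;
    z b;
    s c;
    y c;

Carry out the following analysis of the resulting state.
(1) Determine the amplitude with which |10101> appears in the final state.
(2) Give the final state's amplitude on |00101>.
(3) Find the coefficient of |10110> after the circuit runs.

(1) The amplitude on |10101> is sqrt(2)*exp(I*pi/4)/2.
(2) The final state's coefficient on |00101> equals sqrt(2)*exp(I*pi/4)/2.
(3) |10110> carries amplitude 0 in the final state.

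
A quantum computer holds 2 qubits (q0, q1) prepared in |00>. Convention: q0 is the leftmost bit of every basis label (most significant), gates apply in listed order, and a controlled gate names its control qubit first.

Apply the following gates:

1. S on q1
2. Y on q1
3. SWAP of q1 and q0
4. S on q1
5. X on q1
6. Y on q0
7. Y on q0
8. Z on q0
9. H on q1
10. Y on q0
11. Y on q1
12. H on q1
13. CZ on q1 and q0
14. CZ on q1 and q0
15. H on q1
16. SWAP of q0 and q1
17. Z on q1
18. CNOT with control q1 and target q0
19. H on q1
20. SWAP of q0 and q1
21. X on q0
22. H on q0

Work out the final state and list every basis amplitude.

The final amplitudes are -sqrt(2)*I/2 on |00>, -sqrt(2)*I/2 on |01>, 0 on |10>, 0 on |11>. Key observation: steps 12-15 multiply out to the identity, so the circuit reduces to the remaining gates.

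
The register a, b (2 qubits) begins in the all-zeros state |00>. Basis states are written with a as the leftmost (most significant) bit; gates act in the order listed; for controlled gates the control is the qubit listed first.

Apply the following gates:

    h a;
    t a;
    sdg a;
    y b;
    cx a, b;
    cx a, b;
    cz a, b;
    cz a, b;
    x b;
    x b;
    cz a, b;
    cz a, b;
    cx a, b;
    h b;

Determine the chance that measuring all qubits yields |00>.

The probability of measuring |00> is 1/4. Key observation: steps 6-13 multiply out to the identity, so the circuit reduces to the remaining gates.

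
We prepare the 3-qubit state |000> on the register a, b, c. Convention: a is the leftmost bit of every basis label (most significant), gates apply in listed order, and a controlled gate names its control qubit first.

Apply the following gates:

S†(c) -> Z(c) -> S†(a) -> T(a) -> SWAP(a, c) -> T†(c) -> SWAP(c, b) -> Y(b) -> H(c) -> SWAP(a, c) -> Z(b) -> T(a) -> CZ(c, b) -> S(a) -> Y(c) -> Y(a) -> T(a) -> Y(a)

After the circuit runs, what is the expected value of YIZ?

In the final state, YIZ has expectation -1.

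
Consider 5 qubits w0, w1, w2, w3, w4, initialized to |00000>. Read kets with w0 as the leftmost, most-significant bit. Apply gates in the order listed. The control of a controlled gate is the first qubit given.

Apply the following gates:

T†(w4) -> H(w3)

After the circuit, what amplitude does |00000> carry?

The amplitude on |00000> is sqrt(2)/2.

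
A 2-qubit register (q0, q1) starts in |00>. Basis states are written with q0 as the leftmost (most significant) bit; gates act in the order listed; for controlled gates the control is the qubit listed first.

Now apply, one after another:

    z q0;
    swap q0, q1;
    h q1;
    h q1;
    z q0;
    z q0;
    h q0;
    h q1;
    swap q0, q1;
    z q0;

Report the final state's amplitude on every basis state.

The final amplitudes are 1/2 on |00>, 1/2 on |01>, -1/2 on |10>, -1/2 on |11>.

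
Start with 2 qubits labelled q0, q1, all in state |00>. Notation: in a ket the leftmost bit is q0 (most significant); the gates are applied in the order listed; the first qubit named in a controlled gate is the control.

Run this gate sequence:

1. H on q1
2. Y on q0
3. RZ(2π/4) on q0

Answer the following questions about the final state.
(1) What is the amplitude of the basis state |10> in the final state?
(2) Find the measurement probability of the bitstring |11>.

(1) The amplitude on |10> is sqrt(2)*exp(3*I*pi/4)/2.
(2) Outcome |11> occurs with probability 1/2.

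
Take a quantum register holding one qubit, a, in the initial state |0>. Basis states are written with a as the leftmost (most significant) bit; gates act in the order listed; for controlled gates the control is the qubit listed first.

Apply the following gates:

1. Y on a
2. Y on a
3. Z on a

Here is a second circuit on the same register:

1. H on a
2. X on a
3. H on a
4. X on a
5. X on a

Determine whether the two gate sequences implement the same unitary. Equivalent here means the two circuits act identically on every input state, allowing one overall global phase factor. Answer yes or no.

Yes — the two circuits implement the same unitary up to a global phase.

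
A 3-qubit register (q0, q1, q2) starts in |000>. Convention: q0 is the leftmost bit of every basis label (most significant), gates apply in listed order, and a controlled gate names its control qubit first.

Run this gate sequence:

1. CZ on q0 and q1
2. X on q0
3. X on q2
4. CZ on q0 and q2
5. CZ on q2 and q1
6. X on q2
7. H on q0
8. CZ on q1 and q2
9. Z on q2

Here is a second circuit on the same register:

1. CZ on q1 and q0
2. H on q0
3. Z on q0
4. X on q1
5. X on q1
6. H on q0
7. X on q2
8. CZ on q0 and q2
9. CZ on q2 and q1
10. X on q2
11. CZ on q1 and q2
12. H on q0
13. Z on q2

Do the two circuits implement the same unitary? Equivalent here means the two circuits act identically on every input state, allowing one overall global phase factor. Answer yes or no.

Yes — the two circuits implement the same unitary up to a global phase.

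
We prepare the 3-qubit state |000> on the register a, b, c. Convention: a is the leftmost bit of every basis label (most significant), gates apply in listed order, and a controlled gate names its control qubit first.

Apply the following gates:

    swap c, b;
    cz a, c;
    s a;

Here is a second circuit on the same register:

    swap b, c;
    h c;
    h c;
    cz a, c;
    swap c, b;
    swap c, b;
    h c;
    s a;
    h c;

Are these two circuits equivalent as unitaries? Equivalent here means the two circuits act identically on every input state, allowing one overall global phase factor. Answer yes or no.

Yes: on every input state the two circuits agree up to one overall phase factor.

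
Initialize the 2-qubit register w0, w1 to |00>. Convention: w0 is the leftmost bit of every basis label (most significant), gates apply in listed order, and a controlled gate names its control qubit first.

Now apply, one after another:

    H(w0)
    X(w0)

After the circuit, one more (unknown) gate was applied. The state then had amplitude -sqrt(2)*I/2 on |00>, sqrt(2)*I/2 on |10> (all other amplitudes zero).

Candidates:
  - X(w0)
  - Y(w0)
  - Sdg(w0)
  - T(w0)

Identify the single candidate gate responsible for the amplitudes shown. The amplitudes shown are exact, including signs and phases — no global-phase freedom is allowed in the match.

The applied gate was Y(w0).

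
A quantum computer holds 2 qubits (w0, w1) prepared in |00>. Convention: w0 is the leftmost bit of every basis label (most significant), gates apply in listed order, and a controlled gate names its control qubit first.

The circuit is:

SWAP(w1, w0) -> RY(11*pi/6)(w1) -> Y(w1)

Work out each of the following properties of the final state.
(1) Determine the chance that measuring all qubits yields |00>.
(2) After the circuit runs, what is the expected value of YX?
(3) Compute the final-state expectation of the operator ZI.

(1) A full measurement returns |00> with probability 1/2 - sqrt(3)/4.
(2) The observable YX averages to 0.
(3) In the final state, ZI has expectation 1.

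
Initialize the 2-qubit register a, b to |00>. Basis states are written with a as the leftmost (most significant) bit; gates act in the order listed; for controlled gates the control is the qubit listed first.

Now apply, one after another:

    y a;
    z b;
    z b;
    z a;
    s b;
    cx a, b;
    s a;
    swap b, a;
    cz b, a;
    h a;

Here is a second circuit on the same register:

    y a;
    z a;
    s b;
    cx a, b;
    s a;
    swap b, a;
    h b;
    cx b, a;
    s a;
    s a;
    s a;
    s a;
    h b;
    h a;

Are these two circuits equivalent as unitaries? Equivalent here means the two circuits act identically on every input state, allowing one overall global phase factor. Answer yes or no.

No, they are not equivalent — no single phase factor reconciles the two unitaries.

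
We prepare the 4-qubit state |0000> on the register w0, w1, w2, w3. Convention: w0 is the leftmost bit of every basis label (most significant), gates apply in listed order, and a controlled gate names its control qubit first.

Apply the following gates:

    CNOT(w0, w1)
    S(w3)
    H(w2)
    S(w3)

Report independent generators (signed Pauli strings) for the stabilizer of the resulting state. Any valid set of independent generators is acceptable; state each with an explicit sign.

The stabilizer group can be generated by +IIXI, +ZIII, +IZII, +IIIZ, among other valid generating sets.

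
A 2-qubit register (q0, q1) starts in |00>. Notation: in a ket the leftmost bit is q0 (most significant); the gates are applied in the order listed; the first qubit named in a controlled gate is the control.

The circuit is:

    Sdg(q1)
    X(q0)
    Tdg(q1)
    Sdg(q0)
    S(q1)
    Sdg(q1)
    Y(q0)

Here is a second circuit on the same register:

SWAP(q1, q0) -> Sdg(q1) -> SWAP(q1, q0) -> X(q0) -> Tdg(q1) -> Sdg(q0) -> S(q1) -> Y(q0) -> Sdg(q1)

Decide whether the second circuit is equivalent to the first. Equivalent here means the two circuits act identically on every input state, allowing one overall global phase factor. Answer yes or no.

No, they are not equivalent — no single phase factor reconciles the two unitaries.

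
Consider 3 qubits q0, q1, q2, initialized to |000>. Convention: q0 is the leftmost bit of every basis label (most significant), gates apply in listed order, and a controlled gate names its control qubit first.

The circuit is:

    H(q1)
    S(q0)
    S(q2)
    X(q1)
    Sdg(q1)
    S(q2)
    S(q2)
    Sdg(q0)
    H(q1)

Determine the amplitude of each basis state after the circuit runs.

The resulting statevector has amplitude 1/2 - I/2 on |000>, 1/2 + I/2 on |010>, and 0 on every other basis state.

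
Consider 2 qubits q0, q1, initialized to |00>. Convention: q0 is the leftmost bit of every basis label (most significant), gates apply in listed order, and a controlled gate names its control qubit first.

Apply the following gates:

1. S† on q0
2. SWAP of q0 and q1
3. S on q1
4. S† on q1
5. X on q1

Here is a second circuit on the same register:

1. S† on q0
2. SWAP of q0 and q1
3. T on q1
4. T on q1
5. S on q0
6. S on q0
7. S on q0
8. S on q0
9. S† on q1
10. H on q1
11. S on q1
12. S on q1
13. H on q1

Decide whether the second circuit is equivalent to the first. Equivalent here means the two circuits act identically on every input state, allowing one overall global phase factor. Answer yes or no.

Yes: on every input state the two circuits agree up to one overall phase factor.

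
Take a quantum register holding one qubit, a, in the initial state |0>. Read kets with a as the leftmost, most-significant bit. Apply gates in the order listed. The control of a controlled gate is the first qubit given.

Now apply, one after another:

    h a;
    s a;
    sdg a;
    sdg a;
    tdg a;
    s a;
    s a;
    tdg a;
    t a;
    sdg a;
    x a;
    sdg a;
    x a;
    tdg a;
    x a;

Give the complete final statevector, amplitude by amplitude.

The resulting statevector has amplitude -sqrt(2)*I/2 on |0>, -sqrt(2)*I/2 on |1>. Key observation: steps 2-3 multiply out to the identity, so the circuit reduces to the remaining gates.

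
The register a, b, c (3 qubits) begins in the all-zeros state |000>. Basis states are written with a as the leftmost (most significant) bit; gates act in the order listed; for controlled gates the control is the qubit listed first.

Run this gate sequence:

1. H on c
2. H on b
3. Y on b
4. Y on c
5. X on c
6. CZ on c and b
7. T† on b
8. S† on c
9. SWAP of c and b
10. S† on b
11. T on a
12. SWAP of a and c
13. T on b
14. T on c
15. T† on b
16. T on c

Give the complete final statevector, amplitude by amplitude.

The final amplitudes are 1/2 on |000>, 0 on |001>, 1/2 on |010>, 0 on |011>, exp(3*I*pi/4)/2 on |100>, 0 on |101>, -exp(3*I*pi/4)/2 on |110>, 0 on |111>.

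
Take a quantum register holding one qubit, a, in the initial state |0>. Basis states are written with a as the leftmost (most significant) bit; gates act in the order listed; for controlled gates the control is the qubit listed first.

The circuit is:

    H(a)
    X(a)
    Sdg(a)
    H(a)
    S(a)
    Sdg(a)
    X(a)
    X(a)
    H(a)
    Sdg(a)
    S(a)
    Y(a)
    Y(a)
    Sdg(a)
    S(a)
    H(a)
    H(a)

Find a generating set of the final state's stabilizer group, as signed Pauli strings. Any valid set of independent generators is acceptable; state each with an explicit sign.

The final state is stabilized by the group generated by -Y; other independent generating sets are equally valid.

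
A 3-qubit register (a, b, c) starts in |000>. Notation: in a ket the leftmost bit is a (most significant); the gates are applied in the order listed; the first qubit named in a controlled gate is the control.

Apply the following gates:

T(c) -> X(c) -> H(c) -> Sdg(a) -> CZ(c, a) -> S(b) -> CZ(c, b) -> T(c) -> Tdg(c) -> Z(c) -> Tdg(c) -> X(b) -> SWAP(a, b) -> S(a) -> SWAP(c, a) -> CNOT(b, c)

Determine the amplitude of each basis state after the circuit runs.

The resulting statevector has amplitude sqrt(2)*I/2 on |001>, sqrt(2)*exp(I*pi/4)/2 on |101>, and 0 on every other basis state.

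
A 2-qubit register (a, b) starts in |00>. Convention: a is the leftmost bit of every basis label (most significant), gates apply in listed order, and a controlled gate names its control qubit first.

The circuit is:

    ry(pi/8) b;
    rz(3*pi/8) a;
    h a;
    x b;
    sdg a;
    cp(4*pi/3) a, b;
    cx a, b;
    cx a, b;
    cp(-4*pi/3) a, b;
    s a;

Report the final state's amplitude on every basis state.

After the circuit, the state carries amplitude -sqrt(2)*exp(13*I*pi/16)*sin(pi/16)/2 on |00>, -sqrt(2)*exp(13*I*pi/16)*cos(pi/16)/2 on |01>, -sqrt(2)*exp(13*I*pi/16)*sin(pi/16)/2 on |10>, -sqrt(2)*exp(13*I*pi/16)*cos(pi/16)/2 on |11>. Key observation: steps 5-10 multiply out to the identity, so the circuit reduces to the remaining gates.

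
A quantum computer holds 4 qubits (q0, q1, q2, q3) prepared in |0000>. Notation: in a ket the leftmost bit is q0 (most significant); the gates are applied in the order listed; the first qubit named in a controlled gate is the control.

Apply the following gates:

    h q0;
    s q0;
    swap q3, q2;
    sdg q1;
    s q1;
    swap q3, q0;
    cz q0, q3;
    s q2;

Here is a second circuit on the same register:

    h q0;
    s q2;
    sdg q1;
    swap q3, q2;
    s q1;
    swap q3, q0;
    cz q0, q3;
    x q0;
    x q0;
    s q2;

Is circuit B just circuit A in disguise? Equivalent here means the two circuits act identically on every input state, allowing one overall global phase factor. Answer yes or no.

No, they are not equivalent — no single phase factor reconciles the two unitaries.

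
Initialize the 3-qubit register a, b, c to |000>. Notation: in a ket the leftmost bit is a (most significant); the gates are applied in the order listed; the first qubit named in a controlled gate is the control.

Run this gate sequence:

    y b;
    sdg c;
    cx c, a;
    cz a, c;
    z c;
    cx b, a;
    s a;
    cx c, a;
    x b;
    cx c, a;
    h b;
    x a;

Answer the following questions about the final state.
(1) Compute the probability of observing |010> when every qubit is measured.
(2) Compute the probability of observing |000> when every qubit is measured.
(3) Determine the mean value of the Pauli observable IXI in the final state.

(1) The probability of measuring |010> is 1/2.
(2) The probability of measuring |000> is 1/2.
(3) The observable IXI averages to 1.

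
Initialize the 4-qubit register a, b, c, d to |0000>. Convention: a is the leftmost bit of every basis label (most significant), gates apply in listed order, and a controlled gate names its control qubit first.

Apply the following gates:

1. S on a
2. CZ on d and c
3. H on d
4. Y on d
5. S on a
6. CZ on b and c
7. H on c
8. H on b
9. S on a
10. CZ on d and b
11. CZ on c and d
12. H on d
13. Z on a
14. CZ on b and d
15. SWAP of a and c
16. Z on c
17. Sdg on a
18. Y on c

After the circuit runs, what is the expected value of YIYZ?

The observable YIYZ averages to 0.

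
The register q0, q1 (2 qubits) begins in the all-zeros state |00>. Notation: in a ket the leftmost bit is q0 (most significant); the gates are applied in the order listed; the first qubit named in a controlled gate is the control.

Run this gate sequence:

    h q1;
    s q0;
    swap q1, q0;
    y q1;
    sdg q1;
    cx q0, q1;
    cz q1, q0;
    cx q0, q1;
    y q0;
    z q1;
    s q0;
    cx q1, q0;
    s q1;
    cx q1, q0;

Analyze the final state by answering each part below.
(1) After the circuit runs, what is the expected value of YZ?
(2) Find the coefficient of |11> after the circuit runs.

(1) The expectation value of YZ is 1.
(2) The final state's coefficient on |11> equals sqrt(2)*I/2.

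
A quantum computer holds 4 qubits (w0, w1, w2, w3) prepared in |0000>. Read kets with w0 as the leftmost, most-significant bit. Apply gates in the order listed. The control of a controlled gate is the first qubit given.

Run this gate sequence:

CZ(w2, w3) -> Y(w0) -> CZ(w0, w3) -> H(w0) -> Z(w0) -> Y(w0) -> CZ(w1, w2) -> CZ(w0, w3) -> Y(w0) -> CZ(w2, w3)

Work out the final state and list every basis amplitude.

The final amplitudes are sqrt(2)*I/2 on |0000>, sqrt(2)*I/2 on |1000>, and 0 on every other basis state.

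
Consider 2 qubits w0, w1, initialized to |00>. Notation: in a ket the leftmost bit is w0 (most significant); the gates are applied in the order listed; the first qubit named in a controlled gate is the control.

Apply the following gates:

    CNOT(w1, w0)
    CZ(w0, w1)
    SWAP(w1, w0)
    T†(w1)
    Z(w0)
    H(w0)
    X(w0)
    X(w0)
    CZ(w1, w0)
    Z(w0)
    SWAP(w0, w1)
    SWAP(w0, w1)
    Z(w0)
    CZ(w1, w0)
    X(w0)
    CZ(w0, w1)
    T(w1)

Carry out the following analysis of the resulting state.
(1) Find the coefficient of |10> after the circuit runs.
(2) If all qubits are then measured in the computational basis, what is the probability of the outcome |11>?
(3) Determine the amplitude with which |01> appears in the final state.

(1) The final state's coefficient on |10> equals sqrt(2)/2.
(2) A full measurement returns |11> with probability 0.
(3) The amplitude on |01> is 0.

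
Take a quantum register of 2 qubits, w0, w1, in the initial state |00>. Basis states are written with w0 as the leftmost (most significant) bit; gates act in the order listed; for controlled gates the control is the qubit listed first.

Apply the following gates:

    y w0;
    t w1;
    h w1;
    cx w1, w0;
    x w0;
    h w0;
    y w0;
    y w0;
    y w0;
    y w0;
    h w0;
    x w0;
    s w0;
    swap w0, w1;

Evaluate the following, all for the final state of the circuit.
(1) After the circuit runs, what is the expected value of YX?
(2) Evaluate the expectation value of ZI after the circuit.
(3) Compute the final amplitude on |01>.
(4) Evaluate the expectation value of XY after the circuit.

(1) The expectation value of YX is -1. Key observation: steps 5-12 multiply out to the identity, so the circuit reduces to the remaining gates.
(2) The observable ZI averages to 0.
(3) The amplitude on |01> is -sqrt(2)/2.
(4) In the final state, XY has expectation 1.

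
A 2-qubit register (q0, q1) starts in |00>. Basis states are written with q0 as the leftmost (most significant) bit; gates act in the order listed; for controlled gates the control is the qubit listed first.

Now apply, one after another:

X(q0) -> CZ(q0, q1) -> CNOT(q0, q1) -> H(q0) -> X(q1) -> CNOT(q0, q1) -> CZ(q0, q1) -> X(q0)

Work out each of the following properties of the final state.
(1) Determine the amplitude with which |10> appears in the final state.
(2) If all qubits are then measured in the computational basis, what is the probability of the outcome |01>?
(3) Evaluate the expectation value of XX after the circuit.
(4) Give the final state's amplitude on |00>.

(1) The final state's coefficient on |10> equals sqrt(2)/2.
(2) A full measurement returns |01> with probability 1/2.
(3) The observable XX averages to 1.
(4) The amplitude on |00> is 0.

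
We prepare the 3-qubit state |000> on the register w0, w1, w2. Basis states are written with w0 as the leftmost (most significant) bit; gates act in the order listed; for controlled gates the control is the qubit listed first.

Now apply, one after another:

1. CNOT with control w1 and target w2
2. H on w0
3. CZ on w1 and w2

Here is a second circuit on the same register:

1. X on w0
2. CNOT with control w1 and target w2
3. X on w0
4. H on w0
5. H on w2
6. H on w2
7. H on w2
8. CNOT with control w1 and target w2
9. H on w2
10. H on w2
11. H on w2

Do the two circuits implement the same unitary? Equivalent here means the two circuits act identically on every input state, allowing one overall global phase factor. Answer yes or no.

Yes — the two circuits implement the same unitary up to a global phase.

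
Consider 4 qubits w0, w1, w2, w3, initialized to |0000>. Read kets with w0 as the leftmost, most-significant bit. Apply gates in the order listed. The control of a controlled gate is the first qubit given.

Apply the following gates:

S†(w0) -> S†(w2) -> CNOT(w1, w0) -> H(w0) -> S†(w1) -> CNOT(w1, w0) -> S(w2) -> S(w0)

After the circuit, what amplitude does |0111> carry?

|0111> carries amplitude 0 in the final state.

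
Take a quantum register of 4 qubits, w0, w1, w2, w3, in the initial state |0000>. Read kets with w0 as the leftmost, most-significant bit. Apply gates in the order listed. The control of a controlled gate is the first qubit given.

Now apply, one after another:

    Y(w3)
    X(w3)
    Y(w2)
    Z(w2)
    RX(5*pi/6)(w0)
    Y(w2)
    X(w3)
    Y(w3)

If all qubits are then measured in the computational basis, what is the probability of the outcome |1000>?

Outcome |1000> occurs with probability sqrt(3)/4 + 1/2.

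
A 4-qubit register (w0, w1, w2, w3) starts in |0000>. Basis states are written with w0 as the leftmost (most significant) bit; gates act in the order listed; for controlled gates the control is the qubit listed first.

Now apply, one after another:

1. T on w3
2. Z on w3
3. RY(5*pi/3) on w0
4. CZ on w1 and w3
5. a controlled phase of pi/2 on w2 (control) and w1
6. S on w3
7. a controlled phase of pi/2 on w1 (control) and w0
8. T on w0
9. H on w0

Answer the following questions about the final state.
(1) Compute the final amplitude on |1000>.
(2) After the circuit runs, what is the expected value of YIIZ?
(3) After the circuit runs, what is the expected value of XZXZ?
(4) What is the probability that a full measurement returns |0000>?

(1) The final state's coefficient on |1000> equals -sqrt(6)/4 - sqrt(2)*exp(I*pi/4)/4.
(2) The observable YIIZ averages to sqrt(6)/4.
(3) The observable XZXZ averages to 0.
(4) Outcome |0000> occurs with probability 1/2 - sqrt(6)/8.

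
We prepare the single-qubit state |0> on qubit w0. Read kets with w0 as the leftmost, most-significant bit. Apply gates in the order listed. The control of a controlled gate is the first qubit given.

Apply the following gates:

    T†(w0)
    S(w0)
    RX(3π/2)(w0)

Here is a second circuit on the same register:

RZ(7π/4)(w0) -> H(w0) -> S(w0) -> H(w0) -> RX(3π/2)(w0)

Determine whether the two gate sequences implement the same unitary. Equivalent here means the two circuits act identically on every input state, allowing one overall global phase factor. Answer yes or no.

No — the two circuits implement different unitaries, even allowing a global phase.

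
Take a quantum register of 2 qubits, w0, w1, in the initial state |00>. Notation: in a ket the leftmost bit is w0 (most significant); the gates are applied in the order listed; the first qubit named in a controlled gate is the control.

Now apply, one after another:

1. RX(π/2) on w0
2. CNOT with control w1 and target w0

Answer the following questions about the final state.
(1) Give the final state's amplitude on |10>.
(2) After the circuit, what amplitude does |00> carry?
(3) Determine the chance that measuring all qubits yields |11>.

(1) The final state's coefficient on |10> equals -sqrt(2)*I/2.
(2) The final state's coefficient on |00> equals sqrt(2)/2.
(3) Outcome |11> occurs with probability 0.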